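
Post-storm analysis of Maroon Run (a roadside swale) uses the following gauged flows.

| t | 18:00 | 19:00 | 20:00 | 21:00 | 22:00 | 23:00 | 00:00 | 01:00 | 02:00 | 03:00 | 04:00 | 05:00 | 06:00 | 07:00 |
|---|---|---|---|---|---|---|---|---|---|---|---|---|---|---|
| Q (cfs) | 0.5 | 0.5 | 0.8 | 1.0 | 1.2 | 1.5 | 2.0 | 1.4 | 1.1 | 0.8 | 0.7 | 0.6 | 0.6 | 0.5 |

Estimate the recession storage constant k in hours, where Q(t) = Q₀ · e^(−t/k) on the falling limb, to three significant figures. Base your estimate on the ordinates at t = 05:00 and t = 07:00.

On the falling limb, Q drops from 0.6 to 0.5 cfs between t = 05:00 and t = 07:00 (Δt = 2 h).
k = −Δt / ln(Q₂/Q₁) = −2 / ln(0.5/0.6) = 11.0 h.

k ≈ 11.0 h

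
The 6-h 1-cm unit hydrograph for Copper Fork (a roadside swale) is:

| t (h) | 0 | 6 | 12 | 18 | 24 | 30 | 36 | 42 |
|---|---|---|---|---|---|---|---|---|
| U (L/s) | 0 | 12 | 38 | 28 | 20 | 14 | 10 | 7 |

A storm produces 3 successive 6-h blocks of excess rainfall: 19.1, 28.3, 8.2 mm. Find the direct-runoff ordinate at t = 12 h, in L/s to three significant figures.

By discrete convolution, Q_j = Σ (P_i / 10 mm) · U_{j−i}.
At t = 12 h (j=2): Q = (19.1/10)·38 + (28.3/10)·12 + (8.2/10)·0 = 107 L/s.

Q ≈ 107 L/s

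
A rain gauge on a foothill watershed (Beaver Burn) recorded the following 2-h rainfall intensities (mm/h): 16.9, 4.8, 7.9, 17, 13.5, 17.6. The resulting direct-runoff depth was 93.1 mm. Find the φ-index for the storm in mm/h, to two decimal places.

φ ≈ 5.27 mm/h

Only the 5 blocks with intensity above φ contribute runoff: 16.9, 7.9, 17, 13.5, 17.6 mm/h.
Σ(I−φ)·Δt = d  ⇒  (16.9+7.9+17+13.5+17.6 − 5φ)·2 = 93.1
φ = (72.90 − 93.1/2) / 5 = 5.27 mm/h.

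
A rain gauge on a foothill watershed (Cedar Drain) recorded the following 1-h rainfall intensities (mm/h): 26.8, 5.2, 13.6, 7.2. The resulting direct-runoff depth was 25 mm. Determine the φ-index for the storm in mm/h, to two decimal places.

φ ≈ 7.70 mm/h

Only the 2 blocks with intensity above φ contribute runoff: 26.8, 13.6 mm/h.
Σ(I−φ)·Δt = d  ⇒  (26.8+13.6 − 2φ)·1 = 25
φ = (40.40 − 25/1) / 2 = 7.70 mm/h.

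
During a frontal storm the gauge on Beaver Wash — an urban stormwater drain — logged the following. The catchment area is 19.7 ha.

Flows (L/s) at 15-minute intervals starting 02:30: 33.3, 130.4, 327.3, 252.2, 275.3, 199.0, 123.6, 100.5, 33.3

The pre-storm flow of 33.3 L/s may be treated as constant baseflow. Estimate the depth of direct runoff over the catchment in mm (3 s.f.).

Direct runoff: 0.0, 97.1, 294.0, 218.9, 242.0, 165.7, 90.3, 67.2, 0.0 L/s; ΣQ_DR = 1175 L/s.
V = ΣQ_DR · Δt = 1175 × 900 s = 1.058 × 10^6 L.
Over A = 19.7 ha, depth = V / A = 5.37 mm.

d ≈ 5.37 mm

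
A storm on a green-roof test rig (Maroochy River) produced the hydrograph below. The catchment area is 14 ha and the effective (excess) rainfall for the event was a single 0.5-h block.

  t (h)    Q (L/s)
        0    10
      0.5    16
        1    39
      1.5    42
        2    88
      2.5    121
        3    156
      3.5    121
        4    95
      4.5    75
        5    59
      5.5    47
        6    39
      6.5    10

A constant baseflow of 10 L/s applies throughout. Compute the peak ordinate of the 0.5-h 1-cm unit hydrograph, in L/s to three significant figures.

Direct runoff: 0.0, 6.0, 29.0, 32.0, 78.0, 111.0, 146.0, 111.0, 85.0, 65.0, 49.0, 37.0, 29.0, 0.0 L/s; ΣQ_DR = 778.0 L/s, peak = 146.0 L/s.
Runoff depth d = ΣQ_DR·Δt / A = 778.0 × 1800 / (14 ha) = 10.00 mm.
The 1-cm UH is the DRH scaled by (10 mm)/d, so U_p = 146.0 × 10/10.00 = 146 L/s.

U_p ≈ 146 L/s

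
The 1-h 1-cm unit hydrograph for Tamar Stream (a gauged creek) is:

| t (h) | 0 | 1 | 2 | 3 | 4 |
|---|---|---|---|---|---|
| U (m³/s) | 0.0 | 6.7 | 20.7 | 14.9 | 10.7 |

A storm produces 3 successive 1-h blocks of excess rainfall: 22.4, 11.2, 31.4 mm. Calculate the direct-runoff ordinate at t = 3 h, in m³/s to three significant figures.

Q ≈ 77.6 m³/s

By discrete convolution, Q_j = Σ (P_i / 10 mm) · U_{j−i}.
At t = 3 h (j=3): Q = (22.4/10)·14.9 + (11.2/10)·20.7 + (31.4/10)·6.7 = 77.6 m³/s.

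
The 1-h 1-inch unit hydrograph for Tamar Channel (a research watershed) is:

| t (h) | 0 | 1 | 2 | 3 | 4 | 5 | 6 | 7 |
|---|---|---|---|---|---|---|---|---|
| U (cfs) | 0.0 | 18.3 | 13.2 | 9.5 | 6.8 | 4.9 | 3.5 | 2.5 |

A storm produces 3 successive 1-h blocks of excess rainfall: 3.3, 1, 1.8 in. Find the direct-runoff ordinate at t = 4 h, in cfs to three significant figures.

Q ≈ 55.7 cfs

By discrete convolution, Q_j = Σ (P_i / 1 in) · U_{j−i}.
At t = 4 h (j=4): Q = (3.3/1)·6.8 + (1/1)·9.5 + (1.8/1)·13.2 = 55.7 cfs.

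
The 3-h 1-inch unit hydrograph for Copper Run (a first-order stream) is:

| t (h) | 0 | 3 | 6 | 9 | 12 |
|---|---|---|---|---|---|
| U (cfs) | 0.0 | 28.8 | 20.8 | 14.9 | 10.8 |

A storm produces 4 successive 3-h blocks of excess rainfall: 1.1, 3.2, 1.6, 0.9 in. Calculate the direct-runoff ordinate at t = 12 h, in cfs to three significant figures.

Q ≈ 119 cfs

By discrete convolution, Q_j = Σ (P_i / 1 in) · U_{j−i}.
At t = 12 h (j=4): Q = (1.1/1)·10.8 + (3.2/1)·14.9 + (1.6/1)·20.8 + (0.9/1)·28.8 = 119 cfs.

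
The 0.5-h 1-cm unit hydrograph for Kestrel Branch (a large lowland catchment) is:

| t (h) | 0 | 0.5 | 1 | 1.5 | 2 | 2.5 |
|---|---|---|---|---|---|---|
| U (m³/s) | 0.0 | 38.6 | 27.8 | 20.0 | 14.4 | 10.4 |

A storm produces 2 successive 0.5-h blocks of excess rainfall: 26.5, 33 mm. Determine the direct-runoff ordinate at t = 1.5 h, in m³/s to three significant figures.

By discrete convolution, Q_j = Σ (P_i / 10 mm) · U_{j−i}.
At t = 1.5 h (j=3): Q = (26.5/10)·20.0 + (33/10)·27.8 = 145 m³/s.

Q ≈ 145 m³/s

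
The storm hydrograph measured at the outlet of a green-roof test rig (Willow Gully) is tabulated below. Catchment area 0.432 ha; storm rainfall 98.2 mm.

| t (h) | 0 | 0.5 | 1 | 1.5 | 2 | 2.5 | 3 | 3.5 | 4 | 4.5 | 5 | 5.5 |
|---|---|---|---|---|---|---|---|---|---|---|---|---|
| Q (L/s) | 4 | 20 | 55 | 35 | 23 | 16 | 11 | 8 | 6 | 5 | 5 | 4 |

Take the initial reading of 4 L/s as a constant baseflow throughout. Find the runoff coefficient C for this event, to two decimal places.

ΣQ_DR = 144.0 L/s; V = ΣQ_DR·Δt = 2.592 × 10^5 L.
Runoff depth d = V / A = 60.00 mm.
C = d / P = 60.00 / 98.2 = 0.61.

C ≈ 0.61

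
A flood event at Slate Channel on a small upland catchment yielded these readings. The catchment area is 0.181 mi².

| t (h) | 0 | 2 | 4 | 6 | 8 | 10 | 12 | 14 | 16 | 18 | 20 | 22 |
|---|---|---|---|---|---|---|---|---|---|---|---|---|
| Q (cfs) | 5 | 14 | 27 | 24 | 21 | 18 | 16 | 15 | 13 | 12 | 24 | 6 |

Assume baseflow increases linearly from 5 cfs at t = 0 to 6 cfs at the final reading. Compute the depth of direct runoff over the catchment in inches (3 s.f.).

d ≈ 2.21 in

Direct runoff: 0.00, 8.91, 21.82, 18.73, 15.64, 12.55, 10.45, 9.36, 7.27, 6.18, 18.09, 0.00 cfs; ΣQ_DR = 129.0 cfs.
V = ΣQ_DR · Δt = 129.0 × 7200 s = 9.288 × 10^5 ft³.
Over A = 0.181 mi², depth = V / A = 2.21 in.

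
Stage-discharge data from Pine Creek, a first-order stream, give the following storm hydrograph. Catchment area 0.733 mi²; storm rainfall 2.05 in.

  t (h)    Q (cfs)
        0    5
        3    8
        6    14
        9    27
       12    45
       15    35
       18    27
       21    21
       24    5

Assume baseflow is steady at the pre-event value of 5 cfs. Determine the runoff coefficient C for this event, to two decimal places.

C ≈ 0.44

ΣQ_DR = 142.0 cfs; V = ΣQ_DR·Δt = 1.534 × 10^6 ft³.
Runoff depth d = V / A = 0.9006 in.
C = d / P = 0.9006 / 2.05 = 0.44.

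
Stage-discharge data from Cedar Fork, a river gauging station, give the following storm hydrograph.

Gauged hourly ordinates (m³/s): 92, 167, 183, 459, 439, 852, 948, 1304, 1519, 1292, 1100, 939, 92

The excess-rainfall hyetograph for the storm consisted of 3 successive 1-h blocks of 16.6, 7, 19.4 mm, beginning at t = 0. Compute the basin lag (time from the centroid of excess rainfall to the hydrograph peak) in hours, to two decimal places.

t_L ≈ 6.43 h

Centroid of excess rainfall: t_c = Σ P_i·t̄_i / ΣP_i = 1.5651 h (block centres at 0.5, 1.5, 2.5 h).
Hydrograph peak occurs at t = 8 h, so basin lag t_L = 8 − 1.5651 = 6.43 h.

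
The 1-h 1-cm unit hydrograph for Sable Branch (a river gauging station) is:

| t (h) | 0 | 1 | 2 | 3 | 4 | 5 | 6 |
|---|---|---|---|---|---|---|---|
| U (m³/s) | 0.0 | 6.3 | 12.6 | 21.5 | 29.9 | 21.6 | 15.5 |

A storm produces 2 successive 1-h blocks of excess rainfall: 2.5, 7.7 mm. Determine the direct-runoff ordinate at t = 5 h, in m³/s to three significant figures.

By discrete convolution, Q_j = Σ (P_i / 10 mm) · U_{j−i}.
At t = 5 h (j=5): Q = (2.5/10)·21.6 + (7.7/10)·29.9 = 28.4 m³/s.

Q ≈ 28.4 m³/s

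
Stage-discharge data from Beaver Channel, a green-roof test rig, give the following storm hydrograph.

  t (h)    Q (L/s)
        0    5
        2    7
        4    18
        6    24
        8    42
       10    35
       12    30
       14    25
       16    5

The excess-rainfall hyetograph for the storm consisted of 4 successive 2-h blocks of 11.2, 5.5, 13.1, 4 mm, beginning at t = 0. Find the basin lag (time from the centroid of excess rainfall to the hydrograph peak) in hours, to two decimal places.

t_L ≈ 4.41 h

Centroid of excess rainfall: t_c = Σ P_i·t̄_i / ΣP_i = 3.5858 h (block centres at 1, 3, 5, 7 h).
Hydrograph peak occurs at t = 8 h, so basin lag t_L = 8 − 3.5858 = 4.41 h.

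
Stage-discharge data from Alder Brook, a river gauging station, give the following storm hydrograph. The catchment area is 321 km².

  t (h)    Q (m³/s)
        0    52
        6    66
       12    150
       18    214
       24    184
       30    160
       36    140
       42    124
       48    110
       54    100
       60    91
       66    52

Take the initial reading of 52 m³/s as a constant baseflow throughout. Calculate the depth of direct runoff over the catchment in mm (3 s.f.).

Direct runoff: 0.0, 14.0, 98.0, 162.0, 132.0, 108.0, 88.0, 72.0, 58.0, 48.0, 39.0, 0.0 m³/s; ΣQ_DR = 819.0 m³/s.
V = ΣQ_DR · Δt = 819.0 × 21600 s = 1.769 × 10^7 m³.
Over A = 321 km², depth = V / A = 55.1 mm.

d ≈ 55.1 mm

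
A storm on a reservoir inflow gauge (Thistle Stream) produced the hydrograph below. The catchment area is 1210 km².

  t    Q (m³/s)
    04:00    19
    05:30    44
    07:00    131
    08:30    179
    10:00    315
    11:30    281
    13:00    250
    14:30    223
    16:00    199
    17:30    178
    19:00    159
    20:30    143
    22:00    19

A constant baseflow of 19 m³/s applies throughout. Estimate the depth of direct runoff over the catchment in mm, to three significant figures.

Direct runoff: 0.0, 25.0, 112.0, 160.0, 296.0, 262.0, 231.0, 204.0, 180.0, 159.0, 140.0, 124.0, 0.0 m³/s; ΣQ_DR = 1893 m³/s.
V = ΣQ_DR · Δt = 1893 × 5400 s = 1.022 × 10^7 m³.
Over A = 1210 km², depth = V / A = 8.45 mm.

d ≈ 8.45 mm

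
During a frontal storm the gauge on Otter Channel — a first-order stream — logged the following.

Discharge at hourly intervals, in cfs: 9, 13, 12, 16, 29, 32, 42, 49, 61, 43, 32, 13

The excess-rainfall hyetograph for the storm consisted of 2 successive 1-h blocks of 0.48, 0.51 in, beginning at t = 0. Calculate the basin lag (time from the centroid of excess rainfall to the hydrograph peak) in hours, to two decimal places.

t_L ≈ 6.98 h

Centroid of excess rainfall: t_c = Σ P_i·t̄_i / ΣP_i = 1.0152 h (block centres at 0.5, 1.5 h).
Hydrograph peak occurs at t = 8 h, so basin lag t_L = 8 − 1.0152 = 6.98 h.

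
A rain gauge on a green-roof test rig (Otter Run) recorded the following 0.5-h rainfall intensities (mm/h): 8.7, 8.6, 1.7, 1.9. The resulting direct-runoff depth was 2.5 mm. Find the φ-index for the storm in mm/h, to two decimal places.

φ ≈ 6.15 mm/h

Only the 2 blocks with intensity above φ contribute runoff: 8.7, 8.6 mm/h.
Σ(I−φ)·Δt = d  ⇒  (8.7+8.6 − 2φ)·0.5 = 2.5
φ = (17.30 − 2.5/0.5) / 2 = 6.15 mm/h.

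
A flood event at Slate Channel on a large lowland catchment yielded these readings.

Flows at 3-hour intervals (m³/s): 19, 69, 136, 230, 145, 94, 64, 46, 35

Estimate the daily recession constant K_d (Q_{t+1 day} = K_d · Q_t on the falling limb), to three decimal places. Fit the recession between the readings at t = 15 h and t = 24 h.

K_d ≈ 0.072

Between t = 15 h and t = 24 h the flow falls from 94 to 35 m³/s over 3×3 h = 9 h.
Per-interval ratio K = (35/94)^(1/3) = 0.7194; K_d = K^(24/3) = 0.072.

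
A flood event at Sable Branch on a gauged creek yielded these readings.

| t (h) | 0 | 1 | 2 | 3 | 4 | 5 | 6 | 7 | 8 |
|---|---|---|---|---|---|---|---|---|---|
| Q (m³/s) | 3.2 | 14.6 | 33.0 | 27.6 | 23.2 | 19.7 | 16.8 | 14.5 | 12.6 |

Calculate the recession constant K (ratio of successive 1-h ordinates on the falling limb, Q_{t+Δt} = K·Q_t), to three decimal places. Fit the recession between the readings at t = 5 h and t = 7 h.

K ≈ 0.858

Using the recession-limb readings at t = 5 h and t = 7 h: Q falls from 19.7 to 14.5 m³/s over 2 intervals.
K = (Q₂/Q₁)^(1/2) = (14.5/19.7)^(1/2) = 0.858.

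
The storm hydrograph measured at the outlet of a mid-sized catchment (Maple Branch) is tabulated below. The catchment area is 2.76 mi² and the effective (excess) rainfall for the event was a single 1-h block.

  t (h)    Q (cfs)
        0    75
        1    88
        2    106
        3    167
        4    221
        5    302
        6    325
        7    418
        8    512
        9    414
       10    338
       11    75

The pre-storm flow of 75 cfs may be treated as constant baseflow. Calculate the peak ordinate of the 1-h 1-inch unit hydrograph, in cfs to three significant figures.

Direct runoff: 0.0, 13.0, 31.0, 92.0, 146.0, 227.0, 250.0, 343.0, 437.0, 339.0, 263.0, 0.0 cfs; ΣQ_DR = 2141 cfs, peak = 437.0 cfs.
Runoff depth d = ΣQ_DR·Δt / A = 2141 × 3600 / (2.76 mi²) = 1.202 in.
The 1-inch UH is the DRH scaled by (1 in)/d, so U_p = 437.0 × 1/1.202 = 364 cfs.

U_p ≈ 364 cfs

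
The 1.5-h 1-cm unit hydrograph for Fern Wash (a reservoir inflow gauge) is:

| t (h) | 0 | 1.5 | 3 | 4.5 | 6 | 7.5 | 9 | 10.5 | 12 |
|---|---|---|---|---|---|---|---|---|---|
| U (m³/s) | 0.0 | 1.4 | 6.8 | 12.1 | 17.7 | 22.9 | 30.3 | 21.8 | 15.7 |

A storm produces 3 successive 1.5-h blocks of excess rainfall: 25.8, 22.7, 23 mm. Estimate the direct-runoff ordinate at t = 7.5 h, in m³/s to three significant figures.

Q ≈ 127 m³/s

By discrete convolution, Q_j = Σ (P_i / 10 mm) · U_{j−i}.
At t = 7.5 h (j=5): Q = (25.8/10)·22.9 + (22.7/10)·17.7 + (23/10)·12.1 = 127 m³/s.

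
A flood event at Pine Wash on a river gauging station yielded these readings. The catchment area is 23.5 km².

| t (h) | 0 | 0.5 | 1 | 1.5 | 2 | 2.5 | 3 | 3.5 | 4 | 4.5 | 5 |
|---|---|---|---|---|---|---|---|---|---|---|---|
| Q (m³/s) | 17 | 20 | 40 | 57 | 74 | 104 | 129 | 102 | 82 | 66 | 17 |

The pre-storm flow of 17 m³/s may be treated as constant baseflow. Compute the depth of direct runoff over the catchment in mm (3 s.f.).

Direct runoff: 0.0, 3.0, 23.0, 40.0, 57.0, 87.0, 112.0, 85.0, 65.0, 49.0, 0.0 m³/s; ΣQ_DR = 521.0 m³/s.
V = ΣQ_DR · Δt = 521.0 × 1800 s = 9.378 × 10^5 m³.
Over A = 23.5 km², depth = V / A = 39.9 mm.

d ≈ 39.9 mm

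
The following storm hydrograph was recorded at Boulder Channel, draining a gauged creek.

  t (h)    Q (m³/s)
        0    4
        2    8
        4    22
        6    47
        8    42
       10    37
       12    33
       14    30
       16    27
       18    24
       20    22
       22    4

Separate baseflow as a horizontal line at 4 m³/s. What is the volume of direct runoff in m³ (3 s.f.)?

V ≈ 1.81 × 10^6 m³

Direct-runoff ordinates (Q − Q_b): 0.0, 4.0, 18.0, 43.0, 38.0, 33.0, 29.0, 26.0, 23.0, 20.0, 18.0, 0.0 m³/s.
ΣQ_DR = 252.0 m³/s.
With Δt = 2 h = 7200 s, V = ΣQ_DR · Δt = 252.0 × 7200 = 1.81 × 10^6 m³.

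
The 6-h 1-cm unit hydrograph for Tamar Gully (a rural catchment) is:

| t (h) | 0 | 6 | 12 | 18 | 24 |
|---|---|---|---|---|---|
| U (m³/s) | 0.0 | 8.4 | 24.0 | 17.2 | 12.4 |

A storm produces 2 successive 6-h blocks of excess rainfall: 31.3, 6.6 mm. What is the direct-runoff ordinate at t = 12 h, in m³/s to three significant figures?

By discrete convolution, Q_j = Σ (P_i / 10 mm) · U_{j−i}.
At t = 12 h (j=2): Q = (31.3/10)·24.0 + (6.6/10)·8.4 = 80.7 m³/s.

Q ≈ 80.7 m³/s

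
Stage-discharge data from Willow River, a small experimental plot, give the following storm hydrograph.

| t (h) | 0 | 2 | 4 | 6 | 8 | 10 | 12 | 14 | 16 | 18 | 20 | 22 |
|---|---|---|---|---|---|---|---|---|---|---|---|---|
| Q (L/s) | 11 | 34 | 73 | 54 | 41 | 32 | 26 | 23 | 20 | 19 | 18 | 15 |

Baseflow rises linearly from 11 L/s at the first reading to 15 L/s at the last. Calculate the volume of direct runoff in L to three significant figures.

V ≈ 1.51 × 10^6 L

Direct-runoff ordinates (Q − Q_b): 0.00, 22.64, 61.27, 41.91, 28.55, 19.18, 12.82, 9.45, 6.09, 4.73, 3.36, 0.00 L/s.
ΣQ_DR = 210.0 L/s.
With Δt = 2 h = 7200 s, V = ΣQ_DR · Δt = 210.0 × 7200 = 1.51 × 10^6 L.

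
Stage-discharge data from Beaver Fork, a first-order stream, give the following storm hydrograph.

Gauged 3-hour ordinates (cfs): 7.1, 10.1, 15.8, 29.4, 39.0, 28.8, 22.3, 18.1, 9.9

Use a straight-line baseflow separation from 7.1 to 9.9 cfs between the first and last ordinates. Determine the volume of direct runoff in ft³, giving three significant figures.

Direct-runoff ordinates (Q − Q_b): 0.00, 2.65, 8.00, 21.25, 30.50, 19.95, 13.10, 8.55, 0.00 cfs.
ΣQ_DR = 104.0 cfs.
With Δt = 3 h = 10800 s, V = ΣQ_DR · Δt = 104.0 × 10800 = 1.12 × 10^6 ft³.

V ≈ 1.12 × 10^6 ft³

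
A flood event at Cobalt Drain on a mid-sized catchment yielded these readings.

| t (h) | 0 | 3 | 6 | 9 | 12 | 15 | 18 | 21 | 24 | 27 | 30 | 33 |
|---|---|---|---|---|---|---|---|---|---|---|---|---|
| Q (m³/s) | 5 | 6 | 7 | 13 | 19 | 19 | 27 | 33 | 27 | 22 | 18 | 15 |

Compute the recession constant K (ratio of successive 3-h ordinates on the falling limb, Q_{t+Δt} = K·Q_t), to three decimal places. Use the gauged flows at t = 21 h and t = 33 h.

Using the recession-limb readings at t = 21 h and t = 33 h: Q falls from 33 to 15 m³/s over 4 intervals.
K = (Q₂/Q₁)^(1/4) = (15/33)^(1/4) = 0.821.

K ≈ 0.821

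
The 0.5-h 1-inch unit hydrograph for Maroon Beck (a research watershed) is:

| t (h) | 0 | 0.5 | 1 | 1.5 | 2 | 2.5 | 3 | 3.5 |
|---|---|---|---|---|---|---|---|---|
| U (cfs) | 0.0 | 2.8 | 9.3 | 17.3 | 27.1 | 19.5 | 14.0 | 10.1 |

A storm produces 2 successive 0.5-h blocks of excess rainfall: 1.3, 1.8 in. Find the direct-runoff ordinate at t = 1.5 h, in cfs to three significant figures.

By discrete convolution, Q_j = Σ (P_i / 1 in) · U_{j−i}.
At t = 1.5 h (j=3): Q = (1.3/1)·17.3 + (1.8/1)·9.3 = 39.2 cfs.

Q ≈ 39.2 cfs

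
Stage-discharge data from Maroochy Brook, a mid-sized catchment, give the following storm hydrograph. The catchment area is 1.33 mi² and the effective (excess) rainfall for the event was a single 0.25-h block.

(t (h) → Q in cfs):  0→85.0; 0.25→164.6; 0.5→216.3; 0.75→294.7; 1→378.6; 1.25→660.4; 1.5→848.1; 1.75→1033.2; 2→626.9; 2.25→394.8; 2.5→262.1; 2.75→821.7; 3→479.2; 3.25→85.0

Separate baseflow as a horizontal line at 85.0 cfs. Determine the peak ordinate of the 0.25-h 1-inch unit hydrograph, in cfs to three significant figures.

U_p ≈ 631 cfs

Direct runoff: 0.0, 79.6, 131.3, 209.7, 293.6, 575.4, 763.1, 948.2, 541.9, 309.8, 177.1, 736.7, 394.2, 0.0 cfs; ΣQ_DR = 5161 cfs, peak = 948.2 cfs.
Runoff depth d = ΣQ_DR·Δt / A = 5161 × 900 / (1.33 mi²) = 1.503 in.
The 1-inch UH is the DRH scaled by (1 in)/d, so U_p = 948.2 × 1/1.503 = 631 cfs.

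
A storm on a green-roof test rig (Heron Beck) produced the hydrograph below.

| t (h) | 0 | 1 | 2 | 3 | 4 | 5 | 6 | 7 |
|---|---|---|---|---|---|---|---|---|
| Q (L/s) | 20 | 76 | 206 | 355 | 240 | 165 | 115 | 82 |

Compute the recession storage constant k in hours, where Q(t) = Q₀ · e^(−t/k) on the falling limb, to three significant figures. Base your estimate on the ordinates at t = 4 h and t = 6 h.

k ≈ 2.72 h

On the falling limb, Q drops from 240 to 115 L/s between t = 4 h and t = 6 h (Δt = 2 h).
k = −Δt / ln(Q₂/Q₁) = −2 / ln(115/240) = 2.72 h.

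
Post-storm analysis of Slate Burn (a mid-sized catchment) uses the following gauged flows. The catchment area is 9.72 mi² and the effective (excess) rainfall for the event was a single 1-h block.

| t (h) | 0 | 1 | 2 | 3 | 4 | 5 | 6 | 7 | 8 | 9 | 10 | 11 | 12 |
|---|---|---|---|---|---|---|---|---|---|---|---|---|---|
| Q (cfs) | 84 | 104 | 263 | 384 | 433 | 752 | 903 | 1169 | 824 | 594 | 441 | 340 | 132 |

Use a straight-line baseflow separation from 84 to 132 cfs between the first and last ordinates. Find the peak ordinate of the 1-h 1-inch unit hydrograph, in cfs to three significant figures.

U_p ≈ 1320 cfs

Direct runoff: 0.00, 16.00, 171.00, 288.00, 333.00, 648.00, 795.00, 1057.00, 708.00, 474.00, 317.00, 212.00, 0.00 cfs; ΣQ_DR = 5019 cfs, peak = 1057.00 cfs.
Runoff depth d = ΣQ_DR·Δt / A = 5019 × 3600 / (9.72 mi²) = 0.8001 in.
The 1-inch UH is the DRH scaled by (1 in)/d, so U_p = 1057.00 × 1/0.8001 = 1320 cfs.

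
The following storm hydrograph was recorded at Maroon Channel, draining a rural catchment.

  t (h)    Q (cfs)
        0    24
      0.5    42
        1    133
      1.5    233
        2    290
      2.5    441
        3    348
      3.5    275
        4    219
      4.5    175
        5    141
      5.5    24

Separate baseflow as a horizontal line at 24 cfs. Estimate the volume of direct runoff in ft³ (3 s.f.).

V ≈ 3.70 × 10^6 ft³

Direct-runoff ordinates (Q − Q_b): 0.0, 18.0, 109.0, 209.0, 266.0, 417.0, 324.0, 251.0, 195.0, 151.0, 117.0, 0.0 cfs.
ΣQ_DR = 2057 cfs.
With Δt = 0.5 h = 1800 s, V = ΣQ_DR · Δt = 2057 × 1800 = 3.70 × 10^6 ft³.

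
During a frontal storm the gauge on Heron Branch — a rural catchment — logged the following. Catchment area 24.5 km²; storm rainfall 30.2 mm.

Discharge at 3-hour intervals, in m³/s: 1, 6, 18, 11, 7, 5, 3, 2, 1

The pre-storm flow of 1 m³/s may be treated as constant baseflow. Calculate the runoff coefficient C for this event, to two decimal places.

C ≈ 0.66

ΣQ_DR = 45.00 m³/s; V = ΣQ_DR·Δt = 4.860 × 10^5 m³.
Runoff depth d = V / A = 19.84 mm.
C = d / P = 19.84 / 30.2 = 0.66.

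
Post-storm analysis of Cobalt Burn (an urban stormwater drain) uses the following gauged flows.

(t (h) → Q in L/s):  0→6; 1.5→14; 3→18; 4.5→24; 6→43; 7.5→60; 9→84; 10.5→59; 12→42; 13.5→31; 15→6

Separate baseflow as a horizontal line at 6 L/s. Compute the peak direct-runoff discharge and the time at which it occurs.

Q_p = 78.0 L/s at t = 9 h

Subtracting baseflow gives direct-runoff ordinates: 0.0, 8.0, 12.0, 18.0, 37.0, 54.0, 78.0, 53.0, 36.0, 25.0, 0.0 L/s.
The maximum is 78.0 L/s, occurring at the reading for t = 9 h.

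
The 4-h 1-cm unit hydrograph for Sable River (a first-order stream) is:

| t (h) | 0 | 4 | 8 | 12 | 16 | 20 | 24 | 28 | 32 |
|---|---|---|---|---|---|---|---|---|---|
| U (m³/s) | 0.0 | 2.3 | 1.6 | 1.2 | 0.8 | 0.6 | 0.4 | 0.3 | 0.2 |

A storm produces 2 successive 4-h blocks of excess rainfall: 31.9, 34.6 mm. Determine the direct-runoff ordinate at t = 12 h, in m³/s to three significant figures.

By discrete convolution, Q_j = Σ (P_i / 10 mm) · U_{j−i}.
At t = 12 h (j=3): Q = (31.9/10)·1.2 + (34.6/10)·1.6 = 9.36 m³/s.

Q ≈ 9.36 m³/s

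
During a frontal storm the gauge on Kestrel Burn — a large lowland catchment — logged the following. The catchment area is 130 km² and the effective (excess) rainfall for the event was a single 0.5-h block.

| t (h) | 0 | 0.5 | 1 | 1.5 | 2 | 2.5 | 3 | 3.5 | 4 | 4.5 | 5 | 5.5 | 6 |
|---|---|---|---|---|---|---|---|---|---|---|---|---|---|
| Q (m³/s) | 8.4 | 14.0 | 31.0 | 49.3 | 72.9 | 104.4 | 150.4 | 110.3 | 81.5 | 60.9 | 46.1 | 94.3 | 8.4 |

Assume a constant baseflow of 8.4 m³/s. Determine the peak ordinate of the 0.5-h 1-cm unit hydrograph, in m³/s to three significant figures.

U_p ≈ 142 m³/s

Direct runoff: 0.0, 5.6, 22.6, 40.9, 64.5, 96.0, 142.0, 101.9, 73.1, 52.5, 37.7, 85.9, 0.0 m³/s; ΣQ_DR = 722.7 m³/s, peak = 142.0 m³/s.
Runoff depth d = ΣQ_DR·Δt / A = 722.7 × 1800 / (130 km²) = 10.01 mm.
The 1-cm UH is the DRH scaled by (10 mm)/d, so U_p = 142.0 × 10/10.01 = 142 m³/s.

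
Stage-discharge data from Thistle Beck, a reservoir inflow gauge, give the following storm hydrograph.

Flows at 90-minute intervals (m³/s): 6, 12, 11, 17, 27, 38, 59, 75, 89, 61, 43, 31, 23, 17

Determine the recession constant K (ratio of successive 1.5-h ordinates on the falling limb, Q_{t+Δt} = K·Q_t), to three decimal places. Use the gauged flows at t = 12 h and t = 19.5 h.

Using the recession-limb readings at t = 12 h and t = 19.5 h: Q falls from 89 to 17 m³/s over 5 intervals.
K = (Q₂/Q₁)^(1/5) = (17/89)^(1/5) = 0.718.

K ≈ 0.718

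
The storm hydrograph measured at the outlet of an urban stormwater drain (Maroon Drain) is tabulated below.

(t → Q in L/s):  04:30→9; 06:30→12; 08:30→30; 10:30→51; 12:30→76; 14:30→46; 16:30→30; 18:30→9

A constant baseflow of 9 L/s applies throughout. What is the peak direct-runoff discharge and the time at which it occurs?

Subtracting baseflow gives direct-runoff ordinates: 0.0, 3.0, 21.0, 42.0, 67.0, 37.0, 21.0, 0.0 L/s.
The maximum is 67.0 L/s, occurring at the reading for t = 12:30.

Q_p = 67.0 L/s at t = 12:30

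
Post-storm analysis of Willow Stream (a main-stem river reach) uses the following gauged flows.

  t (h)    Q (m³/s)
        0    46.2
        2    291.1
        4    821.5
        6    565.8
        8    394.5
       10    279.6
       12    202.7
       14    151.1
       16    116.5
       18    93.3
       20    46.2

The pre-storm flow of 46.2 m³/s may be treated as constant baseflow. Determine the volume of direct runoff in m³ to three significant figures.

Direct-runoff ordinates (Q − Q_b): 0.0, 244.9, 775.3, 519.6, 348.3, 233.4, 156.5, 104.9, 70.3, 47.1, 0.0 m³/s.
ΣQ_DR = 2500 m³/s.
With Δt = 2 h = 7200 s, V = ΣQ_DR · Δt = 2500 × 7200 = 1.80 × 10^7 m³.

V ≈ 1.80 × 10^7 m³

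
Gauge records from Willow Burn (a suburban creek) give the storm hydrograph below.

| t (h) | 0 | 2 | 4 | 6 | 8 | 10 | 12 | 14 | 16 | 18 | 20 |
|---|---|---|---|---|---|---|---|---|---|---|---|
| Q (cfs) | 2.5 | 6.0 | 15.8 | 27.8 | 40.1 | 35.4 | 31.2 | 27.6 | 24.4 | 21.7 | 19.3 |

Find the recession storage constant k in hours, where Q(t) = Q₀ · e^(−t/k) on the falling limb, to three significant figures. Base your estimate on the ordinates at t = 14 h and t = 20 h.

k ≈ 16.8 h

On the falling limb, Q drops from 27.6 to 19.3 cfs between t = 14 h and t = 20 h (Δt = 6 h).
k = −Δt / ln(Q₂/Q₁) = −6 / ln(19.3/27.6) = 16.8 h.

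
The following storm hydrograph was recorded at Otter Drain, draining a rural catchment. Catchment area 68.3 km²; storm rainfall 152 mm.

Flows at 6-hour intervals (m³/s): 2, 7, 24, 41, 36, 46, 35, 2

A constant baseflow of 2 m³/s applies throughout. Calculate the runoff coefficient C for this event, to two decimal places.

C ≈ 0.37

ΣQ_DR = 177.0 m³/s; V = ΣQ_DR·Δt = 3.823 × 10^6 m³.
Runoff depth d = V / A = 55.98 mm.
C = d / P = 55.98 / 152 = 0.37.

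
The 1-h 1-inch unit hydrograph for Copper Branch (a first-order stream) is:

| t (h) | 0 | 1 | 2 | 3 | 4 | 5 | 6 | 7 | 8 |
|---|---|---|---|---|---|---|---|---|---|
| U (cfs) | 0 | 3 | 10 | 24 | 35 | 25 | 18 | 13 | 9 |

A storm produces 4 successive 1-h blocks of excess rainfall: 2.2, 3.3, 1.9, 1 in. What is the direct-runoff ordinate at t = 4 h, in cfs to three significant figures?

By discrete convolution, Q_j = Σ (P_i / 1 in) · U_{j−i}.
At t = 4 h (j=4): Q = (2.2/1)·35 + (3.3/1)·24 + (1.9/1)·10 + (1/1)·3 = 178 cfs.

Q ≈ 178 cfs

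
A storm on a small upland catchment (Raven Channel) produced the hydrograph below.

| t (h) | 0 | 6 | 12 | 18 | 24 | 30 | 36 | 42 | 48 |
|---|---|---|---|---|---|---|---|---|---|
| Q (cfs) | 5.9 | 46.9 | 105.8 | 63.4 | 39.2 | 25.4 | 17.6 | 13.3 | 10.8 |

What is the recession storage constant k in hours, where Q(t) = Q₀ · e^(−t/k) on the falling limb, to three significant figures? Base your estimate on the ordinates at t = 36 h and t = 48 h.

k ≈ 24.6 h

On the falling limb, Q drops from 17.6 to 10.8 cfs between t = 36 h and t = 48 h (Δt = 12 h).
k = −Δt / ln(Q₂/Q₁) = −12 / ln(10.8/17.6) = 24.6 h.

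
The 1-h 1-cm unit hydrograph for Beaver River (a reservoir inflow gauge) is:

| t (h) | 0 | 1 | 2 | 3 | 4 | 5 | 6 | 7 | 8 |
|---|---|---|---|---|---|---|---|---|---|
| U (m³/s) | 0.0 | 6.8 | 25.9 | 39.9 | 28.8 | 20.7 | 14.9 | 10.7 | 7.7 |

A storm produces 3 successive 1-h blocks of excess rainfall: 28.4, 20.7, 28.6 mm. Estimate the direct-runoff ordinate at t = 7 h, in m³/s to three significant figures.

By discrete convolution, Q_j = Σ (P_i / 10 mm) · U_{j−i}.
At t = 7 h (j=7): Q = (28.4/10)·10.7 + (20.7/10)·14.9 + (28.6/10)·20.7 = 120 m³/s.

Q ≈ 120 m³/s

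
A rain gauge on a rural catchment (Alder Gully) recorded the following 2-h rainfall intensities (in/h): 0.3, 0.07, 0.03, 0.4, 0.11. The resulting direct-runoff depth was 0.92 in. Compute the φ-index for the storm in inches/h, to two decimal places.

φ ≈ 0.12 in/h

Only the 2 blocks with intensity above φ contribute runoff: 0.3, 0.4 in/h.
Σ(I−φ)·Δt = d  ⇒  (0.3+0.4 − 2φ)·2 = 0.92
φ = (0.7000 − 0.92/2) / 2 = 0.12 in/h.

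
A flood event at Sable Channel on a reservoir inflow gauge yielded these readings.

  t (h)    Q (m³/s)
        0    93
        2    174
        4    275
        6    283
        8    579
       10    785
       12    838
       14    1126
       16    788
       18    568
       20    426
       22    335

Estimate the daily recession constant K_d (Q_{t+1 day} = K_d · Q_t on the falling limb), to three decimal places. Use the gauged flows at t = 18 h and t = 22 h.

Between t = 18 h and t = 22 h the flow falls from 568 to 335 m³/s over 2×2 h = 4 h.
Per-interval ratio K = (335/568)^(1/2) = 0.7680; K_d = K^(24/2) = 0.042.

K_d ≈ 0.042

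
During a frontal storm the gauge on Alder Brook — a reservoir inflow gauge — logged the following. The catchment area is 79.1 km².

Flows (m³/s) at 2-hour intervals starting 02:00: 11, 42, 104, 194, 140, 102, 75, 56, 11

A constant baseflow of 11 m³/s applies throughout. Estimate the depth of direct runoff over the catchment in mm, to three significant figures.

d ≈ 57.9 mm

Direct runoff: 0.0, 31.0, 93.0, 183.0, 129.0, 91.0, 64.0, 45.0, 0.0 m³/s; ΣQ_DR = 636.0 m³/s.
V = ΣQ_DR · Δt = 636.0 × 7200 s = 4.579 × 10^6 m³.
Over A = 79.1 km², depth = V / A = 57.9 mm.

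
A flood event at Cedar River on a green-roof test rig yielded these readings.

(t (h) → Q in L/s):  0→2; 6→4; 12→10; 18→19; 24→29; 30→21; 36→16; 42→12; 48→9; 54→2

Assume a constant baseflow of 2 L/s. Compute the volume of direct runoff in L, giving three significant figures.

Direct-runoff ordinates (Q − Q_b): 0.0, 2.0, 8.0, 17.0, 27.0, 19.0, 14.0, 10.0, 7.0, 0.0 L/s.
ΣQ_DR = 104.0 L/s.
With Δt = 6 h = 21600 s, V = ΣQ_DR · Δt = 104.0 × 21600 = 2.25 × 10^6 L.

V ≈ 2.25 × 10^6 L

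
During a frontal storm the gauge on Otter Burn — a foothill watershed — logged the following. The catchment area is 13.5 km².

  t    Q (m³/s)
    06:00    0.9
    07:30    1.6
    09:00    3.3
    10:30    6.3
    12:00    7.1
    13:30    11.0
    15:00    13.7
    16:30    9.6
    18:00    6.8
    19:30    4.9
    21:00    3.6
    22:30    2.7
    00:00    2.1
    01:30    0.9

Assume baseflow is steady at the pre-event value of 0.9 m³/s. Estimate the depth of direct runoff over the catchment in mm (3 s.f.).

Direct runoff: 0.0, 0.7, 2.4, 5.4, 6.2, 10.1, 12.8, 8.7, 5.9, 4.0, 2.7, 1.8, 1.2, 0.0 m³/s; ΣQ_DR = 61.90 m³/s.
V = ΣQ_DR · Δt = 61.90 × 5400 s = 3.343 × 10^5 m³.
Over A = 13.5 km², depth = V / A = 24.8 mm.

d ≈ 24.8 mm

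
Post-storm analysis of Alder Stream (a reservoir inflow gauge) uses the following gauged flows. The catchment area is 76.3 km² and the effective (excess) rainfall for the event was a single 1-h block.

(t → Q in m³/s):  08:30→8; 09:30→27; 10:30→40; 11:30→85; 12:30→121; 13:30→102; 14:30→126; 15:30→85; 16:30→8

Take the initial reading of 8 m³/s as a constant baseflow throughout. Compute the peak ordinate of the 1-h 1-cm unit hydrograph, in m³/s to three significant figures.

Direct runoff: 0.0, 19.0, 32.0, 77.0, 113.0, 94.0, 118.0, 77.0, 0.0 m³/s; ΣQ_DR = 530.0 m³/s, peak = 118.0 m³/s.
Runoff depth d = ΣQ_DR·Δt / A = 530.0 × 3600 / (76.3 km²) = 25.01 mm.
The 1-cm UH is the DRH scaled by (10 mm)/d, so U_p = 118.0 × 10/25.01 = 47.2 m³/s.

U_p ≈ 47.2 m³/s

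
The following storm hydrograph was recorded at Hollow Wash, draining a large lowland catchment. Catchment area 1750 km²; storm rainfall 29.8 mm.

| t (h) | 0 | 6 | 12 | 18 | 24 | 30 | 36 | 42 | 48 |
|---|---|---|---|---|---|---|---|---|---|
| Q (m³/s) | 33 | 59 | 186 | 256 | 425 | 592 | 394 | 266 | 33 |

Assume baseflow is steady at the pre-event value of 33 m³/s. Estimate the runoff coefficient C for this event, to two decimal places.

C ≈ 0.81

ΣQ_DR = 1947 m³/s; V = ΣQ_DR·Δt = 4.206 × 10^7 m³.
Runoff depth d = V / A = 24.03 mm.
C = d / P = 24.03 / 29.8 = 0.81.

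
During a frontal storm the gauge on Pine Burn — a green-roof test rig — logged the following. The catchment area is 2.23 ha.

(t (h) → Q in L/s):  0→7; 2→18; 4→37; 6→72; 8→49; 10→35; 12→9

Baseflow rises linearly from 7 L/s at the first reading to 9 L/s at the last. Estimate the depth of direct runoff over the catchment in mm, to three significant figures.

Direct runoff: 0.00, 10.67, 29.33, 64.00, 40.67, 26.33, 0.00 L/s; ΣQ_DR = 171.0 L/s.
V = ΣQ_DR · Δt = 171.0 × 7200 s = 1.231 × 10^6 L.
Over A = 2.23 ha, depth = V / A = 55.2 mm.

d ≈ 55.2 mm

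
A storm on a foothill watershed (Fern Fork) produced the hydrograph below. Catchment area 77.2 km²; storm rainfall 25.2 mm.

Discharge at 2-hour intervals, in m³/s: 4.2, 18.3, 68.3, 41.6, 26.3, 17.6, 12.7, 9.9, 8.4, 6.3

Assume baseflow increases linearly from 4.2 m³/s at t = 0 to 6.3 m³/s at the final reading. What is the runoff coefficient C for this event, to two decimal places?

ΣQ_DR = 161.1 m³/s; V = ΣQ_DR·Δt = 1.160 × 10^6 m³.
Runoff depth d = V / A = 15.02 mm.
C = d / P = 15.02 / 25.2 = 0.60.

C ≈ 0.60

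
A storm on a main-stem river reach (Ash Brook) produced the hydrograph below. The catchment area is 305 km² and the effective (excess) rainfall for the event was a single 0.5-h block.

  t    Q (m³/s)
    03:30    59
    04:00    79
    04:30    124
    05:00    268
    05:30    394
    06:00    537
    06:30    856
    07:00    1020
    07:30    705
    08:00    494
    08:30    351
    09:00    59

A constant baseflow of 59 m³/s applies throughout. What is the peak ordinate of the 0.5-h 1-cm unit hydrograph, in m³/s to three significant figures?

Direct runoff: 0.0, 20.0, 65.0, 209.0, 335.0, 478.0, 797.0, 961.0, 646.0, 435.0, 292.0, 0.0 m³/s; ΣQ_DR = 4238 m³/s, peak = 961.0 m³/s.
Runoff depth d = ΣQ_DR·Δt / A = 4238 × 1800 / (305 km²) = 25.01 mm.
The 1-cm UH is the DRH scaled by (10 mm)/d, so U_p = 961.0 × 10/25.01 = 384 m³/s.

U_p ≈ 384 m³/s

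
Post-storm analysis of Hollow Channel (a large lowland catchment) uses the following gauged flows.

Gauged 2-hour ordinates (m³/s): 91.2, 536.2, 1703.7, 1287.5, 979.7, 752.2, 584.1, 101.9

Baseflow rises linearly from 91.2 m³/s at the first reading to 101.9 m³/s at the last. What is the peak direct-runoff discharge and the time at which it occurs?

Q_p = 1609.44 m³/s at t = 4 h

Subtracting baseflow gives direct-runoff ordinates: 0.00, 443.47, 1609.44, 1191.71, 882.39, 653.36, 483.73, 0.00 m³/s.
The maximum is 1609.44 m³/s, occurring at the reading for t = 4 h.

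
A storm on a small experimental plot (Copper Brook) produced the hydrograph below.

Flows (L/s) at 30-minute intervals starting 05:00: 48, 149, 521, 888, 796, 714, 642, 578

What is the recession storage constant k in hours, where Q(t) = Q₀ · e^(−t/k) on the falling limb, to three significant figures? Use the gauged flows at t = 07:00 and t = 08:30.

On the falling limb, Q drops from 796 to 578 L/s between t = 07:00 and t = 08:30 (Δt = 1.5 h).
k = −Δt / ln(Q₂/Q₁) = −1.5 / ln(578/796) = 4.69 h.

k ≈ 4.69 h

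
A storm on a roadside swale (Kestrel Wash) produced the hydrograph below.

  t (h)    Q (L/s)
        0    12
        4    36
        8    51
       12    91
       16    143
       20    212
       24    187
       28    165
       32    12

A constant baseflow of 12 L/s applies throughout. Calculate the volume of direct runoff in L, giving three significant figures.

Direct-runoff ordinates (Q − Q_b): 0.0, 24.0, 39.0, 79.0, 131.0, 200.0, 175.0, 153.0, 0.0 L/s.
ΣQ_DR = 801.0 L/s.
With Δt = 4 h = 14400 s, V = ΣQ_DR · Δt = 801.0 × 14400 = 1.15 × 10^7 L.

V ≈ 1.15 × 10^7 L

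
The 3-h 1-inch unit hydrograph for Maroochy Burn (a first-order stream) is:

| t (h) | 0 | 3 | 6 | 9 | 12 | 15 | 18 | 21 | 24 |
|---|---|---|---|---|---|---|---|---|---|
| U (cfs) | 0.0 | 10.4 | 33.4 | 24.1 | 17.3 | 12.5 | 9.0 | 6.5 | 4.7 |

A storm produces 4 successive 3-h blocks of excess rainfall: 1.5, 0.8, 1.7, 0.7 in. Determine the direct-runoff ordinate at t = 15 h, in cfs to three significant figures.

Q ≈ 96.9 cfs

By discrete convolution, Q_j = Σ (P_i / 1 in) · U_{j−i}.
At t = 15 h (j=5): Q = (1.5/1)·12.5 + (0.8/1)·17.3 + (1.7/1)·24.1 + (0.7/1)·33.4 = 96.9 cfs.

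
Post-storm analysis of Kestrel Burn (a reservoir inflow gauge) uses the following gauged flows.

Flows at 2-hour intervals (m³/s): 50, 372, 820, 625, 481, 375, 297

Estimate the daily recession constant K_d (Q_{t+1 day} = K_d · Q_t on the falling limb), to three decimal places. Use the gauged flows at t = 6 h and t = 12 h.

Between t = 6 h and t = 12 h the flow falls from 625 to 297 m³/s over 3×2 h = 6 h.
Per-interval ratio K = (297/625)^(1/3) = 0.7804; K_d = K^(24/2) = 0.051.

K_d ≈ 0.051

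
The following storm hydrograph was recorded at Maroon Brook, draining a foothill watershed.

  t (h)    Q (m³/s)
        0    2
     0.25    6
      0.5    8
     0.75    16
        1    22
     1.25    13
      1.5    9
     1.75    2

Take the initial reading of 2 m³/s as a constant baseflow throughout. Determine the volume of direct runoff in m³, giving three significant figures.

Direct-runoff ordinates (Q − Q_b): 0.0, 4.0, 6.0, 14.0, 20.0, 11.0, 7.0, 0.0 m³/s.
ΣQ_DR = 62.00 m³/s.
With Δt = 0.25 h = 900 s, V = ΣQ_DR · Δt = 62.00 × 900 = 55800 m³.

V ≈ 55800 m³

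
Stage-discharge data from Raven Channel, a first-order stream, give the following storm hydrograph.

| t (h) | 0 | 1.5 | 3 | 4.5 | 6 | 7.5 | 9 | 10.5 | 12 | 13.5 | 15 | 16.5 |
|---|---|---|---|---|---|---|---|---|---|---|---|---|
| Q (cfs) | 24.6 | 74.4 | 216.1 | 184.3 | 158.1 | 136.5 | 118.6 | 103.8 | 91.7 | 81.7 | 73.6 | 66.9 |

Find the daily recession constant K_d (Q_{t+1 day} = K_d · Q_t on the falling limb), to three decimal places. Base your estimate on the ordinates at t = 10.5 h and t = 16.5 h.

K_d ≈ 0.173

Between t = 10.5 h and t = 16.5 h the flow falls from 103.8 to 66.9 cfs over 4×1.5 h = 6 h.
Per-interval ratio K = (66.9/103.8)^(1/4) = 0.8960; K_d = K^(24/1.5) = 0.173.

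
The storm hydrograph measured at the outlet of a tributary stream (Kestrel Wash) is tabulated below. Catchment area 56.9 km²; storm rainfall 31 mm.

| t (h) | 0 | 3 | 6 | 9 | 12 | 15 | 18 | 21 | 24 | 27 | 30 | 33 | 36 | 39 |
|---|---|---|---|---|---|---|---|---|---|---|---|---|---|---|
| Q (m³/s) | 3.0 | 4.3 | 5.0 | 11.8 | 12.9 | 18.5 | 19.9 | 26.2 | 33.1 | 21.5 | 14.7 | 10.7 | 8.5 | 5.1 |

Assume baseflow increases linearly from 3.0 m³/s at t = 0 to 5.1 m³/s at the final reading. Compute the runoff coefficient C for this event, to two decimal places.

ΣQ_DR = 138.5 m³/s; V = ΣQ_DR·Δt = 1.496 × 10^6 m³.
Runoff depth d = V / A = 26.29 mm.
C = d / P = 26.29 / 31 = 0.85.

C ≈ 0.85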